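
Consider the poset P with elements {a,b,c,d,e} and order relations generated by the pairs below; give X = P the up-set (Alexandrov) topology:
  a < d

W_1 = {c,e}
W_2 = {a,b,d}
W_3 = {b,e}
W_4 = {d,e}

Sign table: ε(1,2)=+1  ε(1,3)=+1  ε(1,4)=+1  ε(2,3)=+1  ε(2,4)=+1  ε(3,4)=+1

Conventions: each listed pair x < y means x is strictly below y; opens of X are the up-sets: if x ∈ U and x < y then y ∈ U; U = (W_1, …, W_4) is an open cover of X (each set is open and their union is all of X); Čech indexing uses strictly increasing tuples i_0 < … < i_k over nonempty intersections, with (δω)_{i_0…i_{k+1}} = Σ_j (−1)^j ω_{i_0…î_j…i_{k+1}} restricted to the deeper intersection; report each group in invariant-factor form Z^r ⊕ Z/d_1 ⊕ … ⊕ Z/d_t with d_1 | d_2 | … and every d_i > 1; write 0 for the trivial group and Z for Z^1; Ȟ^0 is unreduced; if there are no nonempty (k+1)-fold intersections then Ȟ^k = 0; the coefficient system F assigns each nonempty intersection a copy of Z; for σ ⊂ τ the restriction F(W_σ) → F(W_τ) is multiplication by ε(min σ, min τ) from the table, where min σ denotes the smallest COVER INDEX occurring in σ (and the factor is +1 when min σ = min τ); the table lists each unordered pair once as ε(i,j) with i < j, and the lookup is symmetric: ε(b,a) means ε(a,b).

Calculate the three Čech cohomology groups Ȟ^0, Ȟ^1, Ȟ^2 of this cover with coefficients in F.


Ȟ^0(U;F) ≅ Z; Ȟ^1(U;F) ≅ Z; Ȟ^2(U;F) ≅ 0

nerve of the cover:
  W13={e} W14={e} W23={b} W24={d} W34={e}
  W134={e}
C dims 4,5,1; δ0: rk 3, SNF 1^3; δ1: rk 1, SNF 1^1
Ȟ^0 = (4 − 3) − 0 = 1, so Ȟ^0 ≅ Z
Ȟ^1 = (5 − 1) − 3 = 1, so Ȟ^1 ≅ Z
Ȟ^2 = (1 − 0) − 1 = 0, so Ȟ^2 ≅ 0


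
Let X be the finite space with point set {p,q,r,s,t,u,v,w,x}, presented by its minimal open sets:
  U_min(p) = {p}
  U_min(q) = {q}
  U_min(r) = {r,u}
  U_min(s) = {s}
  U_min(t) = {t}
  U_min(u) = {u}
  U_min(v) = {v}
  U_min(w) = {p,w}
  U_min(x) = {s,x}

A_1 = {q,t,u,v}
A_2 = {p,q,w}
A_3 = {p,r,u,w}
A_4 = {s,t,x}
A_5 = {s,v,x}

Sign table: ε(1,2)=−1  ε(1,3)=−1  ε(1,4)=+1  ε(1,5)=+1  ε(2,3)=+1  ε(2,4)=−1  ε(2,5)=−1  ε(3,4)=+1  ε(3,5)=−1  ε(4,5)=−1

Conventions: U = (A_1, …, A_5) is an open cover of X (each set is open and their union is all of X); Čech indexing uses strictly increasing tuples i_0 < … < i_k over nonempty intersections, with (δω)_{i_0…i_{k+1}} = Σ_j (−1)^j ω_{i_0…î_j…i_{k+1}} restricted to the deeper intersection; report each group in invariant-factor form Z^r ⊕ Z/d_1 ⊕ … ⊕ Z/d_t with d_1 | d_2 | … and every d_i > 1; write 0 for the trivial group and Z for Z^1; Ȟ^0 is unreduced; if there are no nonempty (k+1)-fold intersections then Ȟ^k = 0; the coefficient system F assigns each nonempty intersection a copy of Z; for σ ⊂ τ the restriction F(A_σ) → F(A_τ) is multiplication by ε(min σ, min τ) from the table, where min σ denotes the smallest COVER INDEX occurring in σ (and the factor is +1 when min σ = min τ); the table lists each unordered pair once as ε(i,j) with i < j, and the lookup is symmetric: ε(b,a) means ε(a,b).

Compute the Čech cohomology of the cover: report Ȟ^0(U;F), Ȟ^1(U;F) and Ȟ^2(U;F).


Ȟ^0 = 0, Ȟ^1 = Z ⊕ Z/2, Ȟ^2 = 0

nerve simplices:
  A12={q} A13={u} A14={t} A15={v} A23={p,w} A45={s,x}
C dims 5,6; δ0: rk 5, SNF 1^4·2
degree 0: 5−5−0 = 0 → Ȟ^0 ≅ 0
degree 1: 6−0−5 = 1 plus torsion [2] → Ȟ^1 ≅ Z ⊕ Z/2
degree 2: 0−0−0 = 0 → Ȟ^2 ≅ 0


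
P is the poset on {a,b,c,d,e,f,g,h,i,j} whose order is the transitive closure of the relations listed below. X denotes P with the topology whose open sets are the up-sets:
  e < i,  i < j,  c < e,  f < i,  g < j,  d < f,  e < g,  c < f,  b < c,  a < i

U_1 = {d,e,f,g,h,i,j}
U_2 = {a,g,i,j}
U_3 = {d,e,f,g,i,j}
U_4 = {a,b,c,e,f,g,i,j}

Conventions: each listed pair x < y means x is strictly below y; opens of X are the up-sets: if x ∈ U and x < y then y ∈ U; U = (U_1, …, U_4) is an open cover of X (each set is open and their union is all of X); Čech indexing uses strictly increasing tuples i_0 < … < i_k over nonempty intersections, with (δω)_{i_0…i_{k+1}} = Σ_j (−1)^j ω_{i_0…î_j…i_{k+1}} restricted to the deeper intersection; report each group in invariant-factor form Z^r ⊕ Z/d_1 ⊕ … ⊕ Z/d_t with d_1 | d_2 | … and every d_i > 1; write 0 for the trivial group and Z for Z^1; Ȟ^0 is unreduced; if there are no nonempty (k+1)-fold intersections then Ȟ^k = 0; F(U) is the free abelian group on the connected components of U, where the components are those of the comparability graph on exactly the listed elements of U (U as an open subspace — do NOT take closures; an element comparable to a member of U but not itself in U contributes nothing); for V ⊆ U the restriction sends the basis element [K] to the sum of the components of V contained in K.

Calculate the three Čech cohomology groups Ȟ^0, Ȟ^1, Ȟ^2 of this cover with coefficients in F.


Ȟ^0 = Z^2, Ȟ^1 = 0 and Ȟ^2 = 0

nonempty intersections:
  U12={g,i,j} U13={d,e,f,g,i,j} U14={e,f,g,i,j} U23={g,i,j} U24={a,g,i,j} U34={e,f,g,i,j}
  U123={g,i,j} U124={g,i,j} U134={e,f,g,i,j} U234={g,i,j}
  U1234={g,i,j}
components per intersection:
  U1: {d,e,f,g,i,j} {h}
  U2: {a,g,i,j}
  U3: {d,e,f,g,i,j}
  U4: {a,b,c,e,f,g,i,j}
  U12: {g,i,j}
  U13: {d,e,f,g,i,j}
  U14: {e,f,g,i,j}
  U23: {g,i,j}
  U24: {a,g,i,j}
  U34: {e,f,g,i,j}
  U123: {g,i,j}
  U124: {g,i,j}
  U134: {e,f,g,i,j}
  U234: {g,i,j}
  U1234: {g,i,j}
C dims 5,6,4,1; δ0: rk 3, SNF 1^3; δ1: rk 3, SNF 1^3; δ2: rk 1, SNF 1^1
Ȟ^0: (5−3)−0=2 ⇒ Z^2
Ȟ^1: (6−3)−3=0 ⇒ 0
Ȟ^2: (4−1)−3=0 ⇒ 0


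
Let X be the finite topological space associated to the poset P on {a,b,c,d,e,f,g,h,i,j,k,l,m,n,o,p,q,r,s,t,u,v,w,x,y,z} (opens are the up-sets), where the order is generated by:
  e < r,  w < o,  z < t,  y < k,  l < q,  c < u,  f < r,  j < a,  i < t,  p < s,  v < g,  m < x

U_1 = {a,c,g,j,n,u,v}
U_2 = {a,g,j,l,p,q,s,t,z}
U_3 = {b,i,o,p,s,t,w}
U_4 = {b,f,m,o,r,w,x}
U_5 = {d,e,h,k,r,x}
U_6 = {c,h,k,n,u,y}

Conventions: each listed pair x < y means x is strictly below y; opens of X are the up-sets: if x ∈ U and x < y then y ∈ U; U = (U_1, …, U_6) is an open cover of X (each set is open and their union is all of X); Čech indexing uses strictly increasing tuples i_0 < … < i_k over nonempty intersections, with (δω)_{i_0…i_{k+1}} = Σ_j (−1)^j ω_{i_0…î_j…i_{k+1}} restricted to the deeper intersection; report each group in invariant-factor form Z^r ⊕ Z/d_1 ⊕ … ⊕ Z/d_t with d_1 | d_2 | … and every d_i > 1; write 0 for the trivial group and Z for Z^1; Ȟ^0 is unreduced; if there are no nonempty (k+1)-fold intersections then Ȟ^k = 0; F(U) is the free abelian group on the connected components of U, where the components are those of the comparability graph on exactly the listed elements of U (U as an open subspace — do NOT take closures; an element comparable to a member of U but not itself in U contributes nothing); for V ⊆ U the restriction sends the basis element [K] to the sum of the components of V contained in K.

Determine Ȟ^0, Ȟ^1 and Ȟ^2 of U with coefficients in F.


Ȟ^0 = Z^14,  Ȟ^1 = 0,  Ȟ^2 = 0

intersection data:
  U12={a,g,j} U16={c,n,u} U23={p,s,t} U34={b,o,w} U45={r,x} U56={h,k}
components per intersection:
  U1: {a,j} {c,u} {g,v} {n}
  U2: {a,j} {g} {l,q} {p,s} {t,z}
  U3: {b} {i,t} {o,w} {p,s}
  U4: {b} {f,r} {m,x} {o,w}
  U5: {d} {e,r} {h} {k} {x}
  U6: {c,u} {h} {k,y} {n}
  U12: {a,j} {g}
  U16: {c,u} {n}
  U23: {p,s} {t}
  U34: {b} {o,w}
  U45: {r} {x}
  U56: {h} {k}
C dims 26,12; δ0: rk 12, SNF 1^12
Ȟ^0 = (26 − 12) − 0 = 14, so Ȟ^0 ≅ Z^14
Ȟ^1 = (12 − 0) − 12 = 0, so Ȟ^1 ≅ 0
Ȟ^2 = (0 − 0) − 0 = 0, so Ȟ^2 ≅ 0


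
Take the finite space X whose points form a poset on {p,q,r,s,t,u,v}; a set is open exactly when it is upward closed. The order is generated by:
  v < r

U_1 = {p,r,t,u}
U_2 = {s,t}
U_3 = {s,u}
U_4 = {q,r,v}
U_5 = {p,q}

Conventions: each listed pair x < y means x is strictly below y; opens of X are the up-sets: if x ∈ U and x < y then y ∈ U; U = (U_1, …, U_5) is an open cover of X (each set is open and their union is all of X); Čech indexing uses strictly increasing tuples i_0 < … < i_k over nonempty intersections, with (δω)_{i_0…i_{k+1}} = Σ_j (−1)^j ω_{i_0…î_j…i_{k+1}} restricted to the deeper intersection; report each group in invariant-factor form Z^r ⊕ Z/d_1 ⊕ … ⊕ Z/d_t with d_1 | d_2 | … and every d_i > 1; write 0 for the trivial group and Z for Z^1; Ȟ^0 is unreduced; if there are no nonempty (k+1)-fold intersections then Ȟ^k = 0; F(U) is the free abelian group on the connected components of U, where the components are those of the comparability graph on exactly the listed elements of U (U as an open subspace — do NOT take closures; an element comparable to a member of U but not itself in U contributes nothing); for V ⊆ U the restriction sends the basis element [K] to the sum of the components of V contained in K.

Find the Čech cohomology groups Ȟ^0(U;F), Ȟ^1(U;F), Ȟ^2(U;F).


Ȟ^0(U;F) ≅ Z^6; Ȟ^1(U;F) ≅ 0; Ȟ^2(U;F) ≅ 0

nerve of the cover:
  U12={t} U13={u} U14={r} U15={p} U23={s} U45={q}
components per intersection:
  U1: {p} {r} {t} {u}
  U2: {s} {t}
  U3: {s} {u}
  U4: {q} {r,v}
  U5: {p} {q}
  U12: {t}
  U13: {u}
  U14: {r}
  U15: {p}
  U23: {s}
  U45: {q}
C dims 12,6; δ0: rk 6, SNF 1^6
Ȟ^0 = (12 − 6) − 0 = 6, so Ȟ^0 ≅ Z^6
Ȟ^1 = (6 − 0) − 6 = 0, so Ȟ^1 ≅ 0
Ȟ^2 = (0 − 0) − 0 = 0, so Ȟ^2 ≅ 0


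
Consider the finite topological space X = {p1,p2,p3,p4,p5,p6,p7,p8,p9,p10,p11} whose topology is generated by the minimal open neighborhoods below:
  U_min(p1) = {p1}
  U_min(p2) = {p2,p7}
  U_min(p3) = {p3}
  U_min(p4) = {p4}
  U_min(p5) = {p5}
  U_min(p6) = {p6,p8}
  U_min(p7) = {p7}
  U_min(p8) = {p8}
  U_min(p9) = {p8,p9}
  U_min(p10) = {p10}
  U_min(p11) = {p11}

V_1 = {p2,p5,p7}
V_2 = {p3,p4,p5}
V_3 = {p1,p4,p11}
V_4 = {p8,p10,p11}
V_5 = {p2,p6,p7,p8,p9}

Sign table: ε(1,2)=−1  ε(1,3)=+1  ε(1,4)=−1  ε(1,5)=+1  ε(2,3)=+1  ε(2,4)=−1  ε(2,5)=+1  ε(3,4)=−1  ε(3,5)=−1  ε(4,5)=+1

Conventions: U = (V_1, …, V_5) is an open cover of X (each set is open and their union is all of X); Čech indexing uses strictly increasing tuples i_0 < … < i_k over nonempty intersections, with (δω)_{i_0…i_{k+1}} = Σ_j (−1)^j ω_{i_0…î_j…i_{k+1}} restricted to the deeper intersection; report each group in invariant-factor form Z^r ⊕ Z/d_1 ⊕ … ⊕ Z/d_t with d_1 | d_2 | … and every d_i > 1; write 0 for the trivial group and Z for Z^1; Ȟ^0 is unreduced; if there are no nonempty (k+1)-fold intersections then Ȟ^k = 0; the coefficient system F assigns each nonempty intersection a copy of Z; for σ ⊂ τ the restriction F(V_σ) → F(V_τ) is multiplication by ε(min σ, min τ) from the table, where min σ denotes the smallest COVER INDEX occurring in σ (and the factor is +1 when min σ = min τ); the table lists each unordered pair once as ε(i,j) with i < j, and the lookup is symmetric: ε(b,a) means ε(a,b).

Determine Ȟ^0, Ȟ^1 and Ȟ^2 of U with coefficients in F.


nonempty intersections:
  V12={p5} V15={p2,p7} V23={p4} V34={p11} V45={p8}
C dims 5,5; δ0: rk 4, SNF 1^4
Ȟ^0: (5−4)−0=1 ⇒ Z
Ȟ^1: (5−0)−4=1 ⇒ Z
Ȟ^2: (0−0)−0=0 ⇒ 0

Ȟ^0 = Z, Ȟ^1 = Z and Ȟ^2 = 0


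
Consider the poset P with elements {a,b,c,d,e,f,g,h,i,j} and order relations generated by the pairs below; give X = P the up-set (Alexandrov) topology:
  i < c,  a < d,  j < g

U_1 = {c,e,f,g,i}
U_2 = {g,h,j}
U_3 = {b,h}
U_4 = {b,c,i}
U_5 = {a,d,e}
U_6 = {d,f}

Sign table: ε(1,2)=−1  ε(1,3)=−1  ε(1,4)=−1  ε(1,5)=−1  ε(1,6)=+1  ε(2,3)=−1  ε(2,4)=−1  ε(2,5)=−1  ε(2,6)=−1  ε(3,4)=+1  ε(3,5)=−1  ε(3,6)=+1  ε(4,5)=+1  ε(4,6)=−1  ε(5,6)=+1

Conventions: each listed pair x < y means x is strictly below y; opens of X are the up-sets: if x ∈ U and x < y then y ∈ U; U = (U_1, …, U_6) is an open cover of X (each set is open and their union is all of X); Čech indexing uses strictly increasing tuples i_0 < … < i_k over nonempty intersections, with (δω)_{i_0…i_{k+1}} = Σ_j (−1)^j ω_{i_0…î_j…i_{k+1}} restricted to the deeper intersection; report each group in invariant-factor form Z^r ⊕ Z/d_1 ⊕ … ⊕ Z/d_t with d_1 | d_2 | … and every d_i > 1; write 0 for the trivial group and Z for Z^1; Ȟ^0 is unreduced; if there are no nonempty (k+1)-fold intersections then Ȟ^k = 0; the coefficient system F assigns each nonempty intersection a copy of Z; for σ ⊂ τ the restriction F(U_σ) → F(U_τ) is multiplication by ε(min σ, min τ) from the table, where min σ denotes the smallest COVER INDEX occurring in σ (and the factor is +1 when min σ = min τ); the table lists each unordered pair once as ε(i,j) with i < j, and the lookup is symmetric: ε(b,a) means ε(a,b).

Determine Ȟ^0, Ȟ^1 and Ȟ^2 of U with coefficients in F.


nonempty overlaps:
  U12={g} U14={c,i} U15={e} U16={f} U23={h} U34={b} U56={d}
C dims 6,7; δ0: rk 6, SNF 1^5·2
degree 0: 6−6−0 = 0 → Ȟ^0 ≅ 0
degree 1: 7−0−6 = 1 plus torsion [2] → Ȟ^1 ≅ Z ⊕ Z/2
degree 2: 0−0−0 = 0 → Ȟ^2 ≅ 0

Ȟ^0(U;F) ≅ 0,  Ȟ^1(U;F) ≅ Z ⊕ Z/2,  Ȟ^2(U;F) ≅ 0


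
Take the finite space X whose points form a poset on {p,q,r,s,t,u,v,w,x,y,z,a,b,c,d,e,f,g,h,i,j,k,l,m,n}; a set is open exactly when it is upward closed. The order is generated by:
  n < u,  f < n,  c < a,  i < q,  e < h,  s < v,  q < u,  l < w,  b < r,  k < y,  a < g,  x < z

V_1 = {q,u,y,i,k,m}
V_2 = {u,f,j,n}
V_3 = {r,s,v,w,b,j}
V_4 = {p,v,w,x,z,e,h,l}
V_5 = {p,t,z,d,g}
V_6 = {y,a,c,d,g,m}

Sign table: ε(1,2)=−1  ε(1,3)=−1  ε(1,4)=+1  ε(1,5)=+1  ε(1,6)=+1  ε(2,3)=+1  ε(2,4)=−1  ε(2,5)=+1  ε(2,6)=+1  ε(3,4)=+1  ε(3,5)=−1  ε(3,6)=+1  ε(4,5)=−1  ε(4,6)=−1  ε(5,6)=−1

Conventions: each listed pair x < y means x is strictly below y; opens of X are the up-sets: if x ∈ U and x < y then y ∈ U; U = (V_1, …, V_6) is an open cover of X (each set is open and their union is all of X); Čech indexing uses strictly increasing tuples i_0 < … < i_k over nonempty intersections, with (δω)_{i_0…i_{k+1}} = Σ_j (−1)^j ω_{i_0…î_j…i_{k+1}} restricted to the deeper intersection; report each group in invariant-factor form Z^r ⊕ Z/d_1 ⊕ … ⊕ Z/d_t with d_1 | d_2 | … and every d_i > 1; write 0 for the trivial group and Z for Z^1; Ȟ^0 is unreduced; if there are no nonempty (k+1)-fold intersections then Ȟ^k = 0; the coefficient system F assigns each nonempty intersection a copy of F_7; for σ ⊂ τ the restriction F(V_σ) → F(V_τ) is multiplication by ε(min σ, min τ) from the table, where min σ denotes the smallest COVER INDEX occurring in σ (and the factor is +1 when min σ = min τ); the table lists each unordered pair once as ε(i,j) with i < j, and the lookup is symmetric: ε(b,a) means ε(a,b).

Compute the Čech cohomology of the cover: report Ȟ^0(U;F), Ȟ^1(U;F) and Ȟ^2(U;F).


cover nerve:
  V12={u} V16={y,m} V23={j} V34={v,w} V45={p,z} V56={d,g}
C dims 6,6; δ0: rk_F7 6
Ȟ^0: (6−6)−0=0 ⇒ 0
Ȟ^1: (6−0)−6=0 ⇒ 0
Ȟ^2: (0−0)−0=0 ⇒ 0

Ȟ^0 ≅ 0, Ȟ^1 ≅ 0 and Ȟ^2 ≅ 0


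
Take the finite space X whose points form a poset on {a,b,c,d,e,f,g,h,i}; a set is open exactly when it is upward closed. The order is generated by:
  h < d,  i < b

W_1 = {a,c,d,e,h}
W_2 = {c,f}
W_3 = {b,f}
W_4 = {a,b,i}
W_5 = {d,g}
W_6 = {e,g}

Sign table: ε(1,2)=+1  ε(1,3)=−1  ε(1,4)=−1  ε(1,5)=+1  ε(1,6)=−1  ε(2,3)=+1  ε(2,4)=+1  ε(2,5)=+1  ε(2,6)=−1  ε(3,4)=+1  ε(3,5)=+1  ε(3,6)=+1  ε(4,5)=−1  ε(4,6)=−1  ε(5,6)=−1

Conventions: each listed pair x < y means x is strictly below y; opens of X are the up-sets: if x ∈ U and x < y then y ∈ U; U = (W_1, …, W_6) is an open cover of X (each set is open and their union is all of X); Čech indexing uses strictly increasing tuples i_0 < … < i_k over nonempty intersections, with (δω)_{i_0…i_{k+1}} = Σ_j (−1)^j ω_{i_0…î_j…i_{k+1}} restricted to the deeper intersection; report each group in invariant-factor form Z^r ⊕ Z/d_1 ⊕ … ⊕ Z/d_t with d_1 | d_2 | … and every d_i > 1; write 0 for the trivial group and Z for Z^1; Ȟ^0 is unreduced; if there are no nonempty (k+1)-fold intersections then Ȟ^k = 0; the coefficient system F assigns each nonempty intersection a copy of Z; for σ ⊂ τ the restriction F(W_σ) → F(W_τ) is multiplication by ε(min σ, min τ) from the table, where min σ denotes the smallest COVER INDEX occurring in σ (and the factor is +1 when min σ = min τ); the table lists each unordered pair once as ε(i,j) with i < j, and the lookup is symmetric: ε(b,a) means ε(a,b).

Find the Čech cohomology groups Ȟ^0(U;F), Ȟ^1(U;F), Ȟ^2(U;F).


nonempty overlaps:
  W12={c} W14={a} W15={d} W16={e} W23={f} W34={b} W56={g}
C dims 6,7; δ0: rk 6, SNF 1^5·2
degree 0: 6−6−0 = 0 → Ȟ^0 ≅ 0
degree 1: 7−0−6 = 1 plus torsion [2] → Ȟ^1 ≅ Z ⊕ Z/2
degree 2: 0−0−0 = 0 → Ȟ^2 ≅ 0

Ȟ^0 ≅ 0, Ȟ^1 ≅ Z ⊕ Z/2, Ȟ^2 ≅ 0


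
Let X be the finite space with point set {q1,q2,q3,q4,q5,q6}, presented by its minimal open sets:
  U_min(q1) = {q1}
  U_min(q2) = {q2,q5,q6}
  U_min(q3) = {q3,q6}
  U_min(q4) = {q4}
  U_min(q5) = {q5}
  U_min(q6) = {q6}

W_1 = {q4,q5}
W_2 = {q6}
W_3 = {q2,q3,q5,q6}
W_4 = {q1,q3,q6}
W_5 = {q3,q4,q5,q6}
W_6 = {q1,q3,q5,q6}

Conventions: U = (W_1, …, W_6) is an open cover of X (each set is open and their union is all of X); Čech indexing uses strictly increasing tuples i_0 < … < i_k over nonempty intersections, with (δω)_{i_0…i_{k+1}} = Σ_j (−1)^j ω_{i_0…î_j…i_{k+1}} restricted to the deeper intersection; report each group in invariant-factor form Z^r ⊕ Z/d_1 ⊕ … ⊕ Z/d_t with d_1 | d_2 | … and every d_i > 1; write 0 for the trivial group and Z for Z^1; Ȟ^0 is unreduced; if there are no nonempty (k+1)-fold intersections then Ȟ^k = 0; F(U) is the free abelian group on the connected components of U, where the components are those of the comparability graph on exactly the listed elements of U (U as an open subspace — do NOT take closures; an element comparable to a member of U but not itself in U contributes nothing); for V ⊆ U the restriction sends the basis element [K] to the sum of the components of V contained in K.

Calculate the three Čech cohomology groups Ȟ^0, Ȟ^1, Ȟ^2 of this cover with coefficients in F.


Ȟ^0(U;F) ≅ Z^3; Ȟ^1(U;F) ≅ 0; Ȟ^2(U;F) ≅ 0

nerve of the cover:
  W13={q5} W15={q4,q5} W16={q5} W23={q6} W24={q6} W25={q6} W26={q6} W34={q3,q6} W35={q3,q5,q6} W36={q3,q5,q6} W45={q3,q6} W46={q1,q3,q6} W56={q3,q5,q6}
  W135={q5} W136={q5} W156={q5} W234={q6} W235={q6} W236={q6} W245={q6} W246={q6} W256={q6} W345={q3,q6} W346={q3,q6} W356={q3,q5,q6} W456={q3,q6}
  W1356={q5} W2345={q6} W2346={q6} W2356={q6} W2456={q6} W3456={q3,q6}
  W23456={q6}
components per intersection:
  W1: {q4} {q5}
  W2: {q6}
  W3: {q2,q3,q5,q6}
  W4: {q1} {q3,q6}
  W5: {q3,q6} {q4} {q5}
  W6: {q1} {q3,q6} {q5}
  W13: {q5}
  W15: {q4} {q5}
  W16: {q5}
  W23: {q6}
  W24: {q6}
  W25: {q6}
  W26: {q6}
  W34: {q3,q6}
  W35: {q3,q6} {q5}
  W36: {q3,q6} {q5}
  W45: {q3,q6}
  W46: {q1} {q3,q6}
  W56: {q3,q6} {q5}
  W135: {q5}
  W136: {q5}
  W156: {q5}
  W234: {q6}
  W235: {q6}
  W236: {q6}
  W245: {q6}
  W246: {q6}
  W256: {q6}
  W345: {q3,q6}
  W346: {q3,q6}
  W356: {q3,q6} {q5}
  W456: {q3,q6}
  W1356: {q5}
  W2345: {q6}
  W2346: {q6}
  W2356: {q6}
  W2456: {q6}
  W3456: {q3,q6}
  W23456: {q6}
C dims 12,18,14,6; δ0: rk 9, SNF 1^9; δ1: rk 9, SNF 1^9; δ2: rk 5, SNF 1^5
Ȟ^0 = (12 − 9) − 0 = 3, so Ȟ^0 ≅ Z^3
Ȟ^1 = (18 − 9) − 9 = 0, so Ȟ^1 ≅ 0
Ȟ^2 = (14 − 5) − 9 = 0, so Ȟ^2 ≅ 0


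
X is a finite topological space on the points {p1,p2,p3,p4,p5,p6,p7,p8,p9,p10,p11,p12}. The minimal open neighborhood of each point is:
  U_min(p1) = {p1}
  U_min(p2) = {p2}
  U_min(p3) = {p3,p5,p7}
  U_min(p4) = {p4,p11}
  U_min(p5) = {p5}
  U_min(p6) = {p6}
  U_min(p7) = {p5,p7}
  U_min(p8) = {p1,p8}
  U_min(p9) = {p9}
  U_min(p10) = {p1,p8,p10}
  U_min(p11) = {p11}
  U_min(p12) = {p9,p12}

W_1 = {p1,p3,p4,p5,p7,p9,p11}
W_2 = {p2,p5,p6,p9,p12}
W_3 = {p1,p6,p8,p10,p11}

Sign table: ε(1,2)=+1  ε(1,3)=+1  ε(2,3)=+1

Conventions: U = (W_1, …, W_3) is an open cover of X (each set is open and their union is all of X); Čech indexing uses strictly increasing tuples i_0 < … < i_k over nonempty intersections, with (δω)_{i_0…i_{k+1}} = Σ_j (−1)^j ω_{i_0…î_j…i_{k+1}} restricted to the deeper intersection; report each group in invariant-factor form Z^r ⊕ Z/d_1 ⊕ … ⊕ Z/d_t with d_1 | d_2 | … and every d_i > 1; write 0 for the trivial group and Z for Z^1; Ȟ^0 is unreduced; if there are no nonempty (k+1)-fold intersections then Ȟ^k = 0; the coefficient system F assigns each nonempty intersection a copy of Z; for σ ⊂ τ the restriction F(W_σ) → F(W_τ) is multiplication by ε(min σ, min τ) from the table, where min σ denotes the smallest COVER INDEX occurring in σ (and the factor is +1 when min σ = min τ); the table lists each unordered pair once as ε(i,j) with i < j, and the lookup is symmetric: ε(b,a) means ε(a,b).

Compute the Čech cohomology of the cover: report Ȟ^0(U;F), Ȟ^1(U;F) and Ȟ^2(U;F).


cover nerve:
  W12={p5,p9} W13={p1,p11} W23={p6}
C dims 3,3; δ0: rk 2, SNF 1^2
Ȟ^0: (3−2)−0=1 ⇒ Z
Ȟ^1: (3−0)−2=1 ⇒ Z
Ȟ^2: (0−0)−0=0 ⇒ 0

Ȟ^0(U;F) ≅ Z, Ȟ^1(U;F) ≅ Z and Ȟ^2(U;F) ≅ 0


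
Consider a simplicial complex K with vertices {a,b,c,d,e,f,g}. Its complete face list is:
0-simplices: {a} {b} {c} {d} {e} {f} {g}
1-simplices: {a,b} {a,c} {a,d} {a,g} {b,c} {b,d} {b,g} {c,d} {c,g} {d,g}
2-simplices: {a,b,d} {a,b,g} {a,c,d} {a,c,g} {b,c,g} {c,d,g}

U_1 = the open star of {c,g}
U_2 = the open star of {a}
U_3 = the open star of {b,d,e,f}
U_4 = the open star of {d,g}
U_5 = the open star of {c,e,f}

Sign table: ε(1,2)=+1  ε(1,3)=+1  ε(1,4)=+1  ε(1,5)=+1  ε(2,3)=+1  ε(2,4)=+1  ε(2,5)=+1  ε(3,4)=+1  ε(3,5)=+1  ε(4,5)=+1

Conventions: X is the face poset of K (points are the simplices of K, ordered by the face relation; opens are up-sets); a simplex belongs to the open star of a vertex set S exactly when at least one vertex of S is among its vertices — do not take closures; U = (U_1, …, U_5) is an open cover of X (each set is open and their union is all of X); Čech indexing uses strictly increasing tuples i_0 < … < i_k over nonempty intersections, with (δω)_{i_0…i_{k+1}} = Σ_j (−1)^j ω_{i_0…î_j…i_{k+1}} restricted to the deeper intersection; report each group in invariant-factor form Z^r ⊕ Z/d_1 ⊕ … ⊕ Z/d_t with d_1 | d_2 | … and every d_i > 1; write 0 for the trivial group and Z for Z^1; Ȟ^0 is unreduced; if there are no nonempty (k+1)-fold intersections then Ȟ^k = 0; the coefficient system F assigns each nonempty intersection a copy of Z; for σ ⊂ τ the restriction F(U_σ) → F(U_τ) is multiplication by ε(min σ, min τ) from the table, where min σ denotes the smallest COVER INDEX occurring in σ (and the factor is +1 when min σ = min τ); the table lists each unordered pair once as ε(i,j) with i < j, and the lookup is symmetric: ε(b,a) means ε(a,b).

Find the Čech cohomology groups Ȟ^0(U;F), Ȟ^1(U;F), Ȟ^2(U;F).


nonempty intersections:
  U1={{c},{g},{a,c},{a,g},{b,c},{b,g},{c,d},{c,g},{d,g},{a,b,g},{a,c,d},{a,c,g},{b,c,g},{c,d,g}} U2={{a},{a,b},{a,c},{a,d},{a,g},{a,b,d},{a,b,g},{a,c,d},{a,c,g}} U3={{b},{d},{e},{f},{a,b},{a,d},{b,c},{b,d},{b,g},{c,d},{d,g},{a,b,d},{a,b,g},{a,c,d},{b,c,g},{c,d,g}} U4={{d},{g},{a,d},{a,g},{b,d},{b,g},{c,d},{c,g},{d,g},{a,b,d},{a,b,g},{a,c,d},{a,c,g},{b,c,g},{c,d,g}} U5={{c},{e},{f},{a,c},{b,c},{c,d},{c,g},{a,c,d},{a,c,g},{b,c,g},{c,d,g}}
  U12={{a,c},{a,g},{a,b,g},{a,c,d},{a,c,g}} U13={{b,c},{b,g},{c,d},{d,g},{a,b,g},{a,c,d},{b,c,g},{c,d,g}} U14={{g},{a,g},{b,g},{c,d},{c,g},{d,g},{a,b,g},{a,c,d},{a,c,g},{b,c,g},{c,d,g}} U15={{c},{a,c},{b,c},{c,d},{c,g},{a,c,d},{a,c,g},{b,c,g},{c,d,g}} U23={{a,b},{a,d},{a,b,d},{a,b,g},{a,c,d}} U24={{a,d},{a,g},{a,b,d},{a,b,g},{a,c,d},{a,c,g}} U25={{a,c},{a,c,d},{a,c,g}} U34={{d},{a,d},{b,d},{b,g},{c,d},{d,g},{a,b,d},{a,b,g},{a,c,d},{b,c,g},{c,d,g}} U35={{e},{f},{b,c},{c,d},{a,c,d},{b,c,g},{c,d,g}} U45={{c,d},{c,g},{a,c,d},{a,c,g},{b,c,g},{c,d,g}}
  U123={{a,b,g},{a,c,d}} U124={{a,g},{a,b,g},{a,c,d},{a,c,g}} U125={{a,c},{a,c,d},{a,c,g}} U134={{b,g},{c,d},{d,g},{a,b,g},{a,c,d},{b,c,g},{c,d,g}} U135={{b,c},{c,d},{a,c,d},{b,c,g},{c,d,g}} U145={{c,d},{c,g},{a,c,d},{a,c,g},{b,c,g},{c,d,g}} U234={{a,d},{a,b,d},{a,b,g},{a,c,d}} U235={{a,c,d}} U245={{a,c,d},{a,c,g}} U345={{c,d},{a,c,d},{b,c,g},{c,d,g}}
  U1234={{a,b,g},{a,c,d}} U1235={{a,c,d}} U1245={{a,c,d},{a,c,g}} U1345={{c,d},{a,c,d},{b,c,g},{c,d,g}} U2345={{a,c,d}}
  U12345={{a,c,d}}
C dims 5,10,10,5; δ0: rk 4, SNF 1^4; δ1: rk 6, SNF 1^6; δ2: rk 4, SNF 1^4
Ȟ^0: (5−4)−0=1 ⇒ Z
Ȟ^1: (10−6)−4=0 ⇒ 0
Ȟ^2: (10−4)−6=0 ⇒ 0

Ȟ^0(U;F) ≅ Z; Ȟ^1(U;F) ≅ 0; Ȟ^2(U;F) ≅ 0


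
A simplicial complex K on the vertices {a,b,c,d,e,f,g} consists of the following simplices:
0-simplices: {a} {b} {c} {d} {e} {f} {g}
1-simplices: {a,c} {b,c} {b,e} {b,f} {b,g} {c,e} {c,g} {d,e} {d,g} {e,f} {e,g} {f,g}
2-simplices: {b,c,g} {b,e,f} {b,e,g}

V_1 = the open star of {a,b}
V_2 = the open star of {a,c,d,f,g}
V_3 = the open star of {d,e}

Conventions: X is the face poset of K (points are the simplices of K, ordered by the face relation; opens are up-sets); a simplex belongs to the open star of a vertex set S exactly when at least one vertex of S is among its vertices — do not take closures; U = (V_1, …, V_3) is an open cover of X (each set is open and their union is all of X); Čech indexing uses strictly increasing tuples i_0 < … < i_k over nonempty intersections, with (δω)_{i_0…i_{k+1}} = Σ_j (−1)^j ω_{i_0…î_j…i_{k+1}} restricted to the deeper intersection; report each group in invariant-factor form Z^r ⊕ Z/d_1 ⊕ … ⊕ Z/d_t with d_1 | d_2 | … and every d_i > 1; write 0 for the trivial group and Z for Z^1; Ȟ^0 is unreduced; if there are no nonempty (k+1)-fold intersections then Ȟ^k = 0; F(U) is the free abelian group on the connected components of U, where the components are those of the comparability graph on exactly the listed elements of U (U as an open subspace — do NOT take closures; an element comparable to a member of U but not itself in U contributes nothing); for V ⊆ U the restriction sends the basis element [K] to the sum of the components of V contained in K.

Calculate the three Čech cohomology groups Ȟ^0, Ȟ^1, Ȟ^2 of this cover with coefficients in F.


Ȟ^0 ≅ Z, Ȟ^1 ≅ Z^3 and Ȟ^2 ≅ 0

intersection data:
  V1={{a},{b},{a,c},{b,c},{b,e},{b,f},{b,g},{b,c,g},{b,e,f},{b,e,g}} V2={{a},{c},{d},{f},{g},{a,c},{b,c},{b,f},{b,g},{c,e},{c,g},{d,e},{d,g},{e,f},{e,g},{f,g},{b,c,g},{b,e,f},{b,e,g}} V3={{d},{e},{b,e},{c,e},{d,e},{d,g},{e,f},{e,g},{b,e,f},{b,e,g}}
  V12={{a},{a,c},{b,c},{b,f},{b,g},{b,c,g},{b,e,f},{b,e,g}} V13={{b,e},{b,e,f},{b,e,g}} V23={{d},{c,e},{d,e},{d,g},{e,f},{e,g},{b,e,f},{b,e,g}}
  V123={{b,e,f},{b,e,g}}
components per intersection:
  V1: {{a},{a,c}} {{b},{b,c},{b,e},{b,f},{b,g},{b,c,g},{b,e,f},{b,e,g}}
  V2: {{a},{c},{d},{f},{g},{a,c},{b,c},{b,f},{b,g},{c,e},{c,g},{d,e},{d,g},{e,f},{e,g},{f,g},{b,c,g},{b,e,f},{b,e,g}}
  V3: {{d},{e},{b,e},{c,e},{d,e},{d,g},{e,f},{e,g},{b,e,f},{b,e,g}}
  V12: {{a},{a,c}} {{b,c},{b,g},{b,c,g},{b,e,g}} {{b,f},{b,e,f}}
  V13: {{b,e},{b,e,f},{b,e,g}}
  V23: {{d},{d,e},{d,g}} {{c,e}} {{e,f},{b,e,f}} {{e,g},{b,e,g}}
  V123: {{b,e,f}} {{b,e,g}}
C dims 4,8,2; δ0: rk 3, SNF 1^3; δ1: rk 2, SNF 1^2
Ȟ^0 = (4 − 3) − 0 = 1, so Ȟ^0 ≅ Z
Ȟ^1 = (8 − 2) − 3 = 3, so Ȟ^1 ≅ Z^3
Ȟ^2 = (2 − 0) − 2 = 0, so Ȟ^2 ≅ 0


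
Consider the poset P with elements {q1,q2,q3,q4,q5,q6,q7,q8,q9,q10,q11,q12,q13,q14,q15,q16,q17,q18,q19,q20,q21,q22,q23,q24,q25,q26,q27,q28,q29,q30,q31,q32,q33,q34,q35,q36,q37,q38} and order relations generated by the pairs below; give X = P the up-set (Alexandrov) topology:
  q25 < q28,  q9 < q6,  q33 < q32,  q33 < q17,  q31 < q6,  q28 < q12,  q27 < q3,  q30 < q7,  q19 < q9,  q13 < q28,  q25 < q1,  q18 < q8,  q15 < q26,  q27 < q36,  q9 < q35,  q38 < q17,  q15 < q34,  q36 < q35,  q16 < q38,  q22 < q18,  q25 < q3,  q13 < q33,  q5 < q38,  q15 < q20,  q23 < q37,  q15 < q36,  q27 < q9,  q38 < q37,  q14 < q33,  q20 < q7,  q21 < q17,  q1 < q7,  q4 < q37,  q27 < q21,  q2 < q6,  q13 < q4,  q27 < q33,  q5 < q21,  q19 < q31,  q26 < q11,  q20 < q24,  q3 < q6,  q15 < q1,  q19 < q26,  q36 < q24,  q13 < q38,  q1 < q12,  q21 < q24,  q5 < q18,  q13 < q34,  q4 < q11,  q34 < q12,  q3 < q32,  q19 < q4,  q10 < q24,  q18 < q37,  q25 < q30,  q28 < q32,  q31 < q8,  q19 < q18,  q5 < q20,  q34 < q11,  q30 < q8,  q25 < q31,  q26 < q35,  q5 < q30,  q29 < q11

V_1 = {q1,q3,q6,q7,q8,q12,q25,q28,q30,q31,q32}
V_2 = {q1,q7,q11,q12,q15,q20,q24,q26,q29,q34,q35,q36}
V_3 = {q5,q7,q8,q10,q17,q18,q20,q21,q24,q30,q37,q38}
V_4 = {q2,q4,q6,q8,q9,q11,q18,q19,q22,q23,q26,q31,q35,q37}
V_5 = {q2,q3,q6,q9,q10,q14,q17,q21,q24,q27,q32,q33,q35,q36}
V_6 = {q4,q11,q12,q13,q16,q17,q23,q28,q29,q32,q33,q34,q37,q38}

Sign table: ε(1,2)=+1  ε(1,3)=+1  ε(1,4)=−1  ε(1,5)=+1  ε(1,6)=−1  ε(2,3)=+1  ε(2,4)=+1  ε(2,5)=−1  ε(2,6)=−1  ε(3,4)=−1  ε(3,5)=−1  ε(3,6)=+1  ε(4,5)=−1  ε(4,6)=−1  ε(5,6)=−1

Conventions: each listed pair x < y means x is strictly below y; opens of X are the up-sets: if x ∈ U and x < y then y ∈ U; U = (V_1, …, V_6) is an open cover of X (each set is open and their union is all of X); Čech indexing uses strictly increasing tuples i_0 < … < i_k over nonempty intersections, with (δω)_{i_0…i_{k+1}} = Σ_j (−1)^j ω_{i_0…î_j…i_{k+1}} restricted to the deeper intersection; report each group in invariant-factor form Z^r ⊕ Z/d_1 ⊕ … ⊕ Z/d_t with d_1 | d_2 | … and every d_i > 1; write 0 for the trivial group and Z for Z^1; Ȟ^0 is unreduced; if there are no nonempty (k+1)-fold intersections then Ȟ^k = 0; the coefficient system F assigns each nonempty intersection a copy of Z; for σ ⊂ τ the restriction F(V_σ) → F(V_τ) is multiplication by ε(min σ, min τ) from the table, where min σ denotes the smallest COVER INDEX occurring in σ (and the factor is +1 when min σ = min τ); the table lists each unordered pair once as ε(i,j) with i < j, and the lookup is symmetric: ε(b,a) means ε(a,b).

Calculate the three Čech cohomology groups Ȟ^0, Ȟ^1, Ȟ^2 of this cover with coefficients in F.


Ȟ^0(U;F) ≅ 0, Ȟ^1(U;F) ≅ Z/2 and Ȟ^2(U;F) ≅ Z

cover nerve:
  V12={q1,q7,q12} V13={q7,q8,q30} V14={q6,q8,q31} V15={q3,q6,q32} V16={q12,q28,q32} V23={q7,q20,q24} V24={q11,q26,q35} V25={q24,q35,q36} V26={q11,q12,q29,q34} V34={q8,q18,q37} V35={q10,q17,q21,q24} V36={q17,q37,q38} V45={q2,q6,q9,q35} V46={q4,q11,q23,q37} V56={q17,q32,q33}
  V123={q7} V126={q12} V134={q8} V145={q6} V156={q32} V235={q24} V245={q35} V246={q11} V346={q37} V356={q17}
C dims 6,15,10; δ0: rk 6, SNF 1^5·2; δ1: rk 9, SNF 1^9
Ȟ^0: (6−6)−0=0 ⇒ 0
Ȟ^1: (15−9)−6=0 plus torsion [2] ⇒ Z/2
Ȟ^2: (10−0)−9=1 ⇒ Z


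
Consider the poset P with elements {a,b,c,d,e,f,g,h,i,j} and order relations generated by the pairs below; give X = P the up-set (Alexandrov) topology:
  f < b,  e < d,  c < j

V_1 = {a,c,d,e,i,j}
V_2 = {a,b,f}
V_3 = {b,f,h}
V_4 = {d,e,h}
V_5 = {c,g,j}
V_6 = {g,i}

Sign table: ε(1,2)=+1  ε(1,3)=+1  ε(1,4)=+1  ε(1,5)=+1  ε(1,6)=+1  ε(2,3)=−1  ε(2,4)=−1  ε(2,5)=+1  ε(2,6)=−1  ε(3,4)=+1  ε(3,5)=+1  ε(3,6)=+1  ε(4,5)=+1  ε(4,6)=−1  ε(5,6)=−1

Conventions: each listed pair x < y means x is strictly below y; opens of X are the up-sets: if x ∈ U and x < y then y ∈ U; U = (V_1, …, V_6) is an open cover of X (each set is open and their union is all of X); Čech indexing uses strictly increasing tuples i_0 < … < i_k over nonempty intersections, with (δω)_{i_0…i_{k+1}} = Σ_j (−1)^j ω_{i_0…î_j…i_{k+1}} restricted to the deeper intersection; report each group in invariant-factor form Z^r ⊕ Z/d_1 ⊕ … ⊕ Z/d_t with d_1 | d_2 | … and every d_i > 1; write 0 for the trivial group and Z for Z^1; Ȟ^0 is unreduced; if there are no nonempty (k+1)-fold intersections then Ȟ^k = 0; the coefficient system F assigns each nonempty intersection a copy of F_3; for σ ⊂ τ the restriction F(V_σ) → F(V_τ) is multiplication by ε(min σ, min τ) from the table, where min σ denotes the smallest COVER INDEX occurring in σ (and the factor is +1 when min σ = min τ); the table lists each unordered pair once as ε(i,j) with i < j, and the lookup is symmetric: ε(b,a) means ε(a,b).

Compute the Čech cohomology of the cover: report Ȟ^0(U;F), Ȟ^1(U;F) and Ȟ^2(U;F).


Ȟ^0 ≅ 0; Ȟ^1 ≅ Z/3; Ȟ^2 ≅ 0

nerve simplices:
  V12={a} V14={d,e} V15={c,j} V16={i} V23={b,f} V34={h} V56={g}
C dims 6,7; δ0: rk_F3 6
degree 0: 6−6−0 = 0 → Ȟ^0 ≅ 0
degree 1: 7−0−6 = 1 → Ȟ^1 ≅ Z/3
degree 2: 0−0−0 = 0 → Ȟ^2 ≅ 0


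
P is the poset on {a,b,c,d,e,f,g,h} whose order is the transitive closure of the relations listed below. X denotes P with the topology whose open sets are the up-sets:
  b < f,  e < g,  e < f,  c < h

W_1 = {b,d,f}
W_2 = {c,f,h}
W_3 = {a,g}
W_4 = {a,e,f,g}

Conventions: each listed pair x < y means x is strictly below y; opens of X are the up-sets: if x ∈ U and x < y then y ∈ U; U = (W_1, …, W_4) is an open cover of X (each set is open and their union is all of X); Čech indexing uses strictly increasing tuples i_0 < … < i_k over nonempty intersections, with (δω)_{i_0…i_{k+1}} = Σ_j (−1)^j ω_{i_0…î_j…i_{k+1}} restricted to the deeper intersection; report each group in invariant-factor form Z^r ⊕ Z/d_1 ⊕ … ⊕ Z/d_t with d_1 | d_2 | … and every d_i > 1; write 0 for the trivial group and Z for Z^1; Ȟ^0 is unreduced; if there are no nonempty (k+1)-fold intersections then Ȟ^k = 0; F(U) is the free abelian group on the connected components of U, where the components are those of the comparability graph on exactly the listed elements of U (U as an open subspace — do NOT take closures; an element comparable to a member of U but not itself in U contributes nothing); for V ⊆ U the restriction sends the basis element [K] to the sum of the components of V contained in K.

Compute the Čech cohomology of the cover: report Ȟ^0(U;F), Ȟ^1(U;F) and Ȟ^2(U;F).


cover nerve:
  W12={f} W14={f} W24={f} W34={a,g}
  W124={f}
components per intersection:
  W1: {b,f} {d}
  W2: {c,h} {f}
  W3: {a} {g}
  W4: {a} {e,f,g}
  W12: {f}
  W14: {f}
  W24: {f}
  W34: {a} {g}
  W124: {f}
C dims 8,5,1; δ0: rk 4, SNF 1^4; δ1: rk 1, SNF 1^1
Ȟ^0: (8−4)−0=4 ⇒ Z^4
Ȟ^1: (5−1)−4=0 ⇒ 0
Ȟ^2: (1−0)−1=0 ⇒ 0

Ȟ^0 = Z^4, Ȟ^1 = 0 and Ȟ^2 = 0


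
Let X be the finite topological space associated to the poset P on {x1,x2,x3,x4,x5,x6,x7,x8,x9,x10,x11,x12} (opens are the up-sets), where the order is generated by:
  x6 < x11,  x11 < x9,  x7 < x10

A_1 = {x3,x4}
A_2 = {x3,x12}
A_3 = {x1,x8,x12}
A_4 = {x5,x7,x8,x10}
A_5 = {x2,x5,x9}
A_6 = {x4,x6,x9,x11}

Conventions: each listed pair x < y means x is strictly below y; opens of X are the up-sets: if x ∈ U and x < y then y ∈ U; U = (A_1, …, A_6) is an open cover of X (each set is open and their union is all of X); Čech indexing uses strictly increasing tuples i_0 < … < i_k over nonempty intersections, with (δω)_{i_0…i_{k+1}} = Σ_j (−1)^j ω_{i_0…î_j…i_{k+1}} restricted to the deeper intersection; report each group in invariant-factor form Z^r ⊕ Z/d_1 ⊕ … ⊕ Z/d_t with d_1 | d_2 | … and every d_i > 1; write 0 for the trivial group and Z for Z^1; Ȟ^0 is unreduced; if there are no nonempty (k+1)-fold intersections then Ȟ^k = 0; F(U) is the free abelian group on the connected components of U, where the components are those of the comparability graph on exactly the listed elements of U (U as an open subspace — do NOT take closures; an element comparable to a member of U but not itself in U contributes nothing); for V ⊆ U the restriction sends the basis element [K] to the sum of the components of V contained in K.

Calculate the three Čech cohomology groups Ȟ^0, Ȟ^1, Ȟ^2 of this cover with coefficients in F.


Ȟ^0(U;F) ≅ Z^9,  Ȟ^1(U;F) ≅ 0,  Ȟ^2(U;F) ≅ 0

nonempty intersections:
  A12={x3} A16={x4} A23={x12} A34={x8} A45={x5} A56={x9}
components per intersection:
  A1: {x3} {x4}
  A2: {x3} {x12}
  A3: {x1} {x8} {x12}
  A4: {x5} {x7,x10} {x8}
  A5: {x2} {x5} {x9}
  A6: {x4} {x6,x9,x11}
  A12: {x3}
  A16: {x4}
  A23: {x12}
  A34: {x8}
  A45: {x5}
  A56: {x9}
C dims 15,6; δ0: rk 6, SNF 1^6
Ȟ^0: (15−6)−0=9 ⇒ Z^9
Ȟ^1: (6−0)−6=0 ⇒ 0
Ȟ^2: (0−0)−0=0 ⇒ 0


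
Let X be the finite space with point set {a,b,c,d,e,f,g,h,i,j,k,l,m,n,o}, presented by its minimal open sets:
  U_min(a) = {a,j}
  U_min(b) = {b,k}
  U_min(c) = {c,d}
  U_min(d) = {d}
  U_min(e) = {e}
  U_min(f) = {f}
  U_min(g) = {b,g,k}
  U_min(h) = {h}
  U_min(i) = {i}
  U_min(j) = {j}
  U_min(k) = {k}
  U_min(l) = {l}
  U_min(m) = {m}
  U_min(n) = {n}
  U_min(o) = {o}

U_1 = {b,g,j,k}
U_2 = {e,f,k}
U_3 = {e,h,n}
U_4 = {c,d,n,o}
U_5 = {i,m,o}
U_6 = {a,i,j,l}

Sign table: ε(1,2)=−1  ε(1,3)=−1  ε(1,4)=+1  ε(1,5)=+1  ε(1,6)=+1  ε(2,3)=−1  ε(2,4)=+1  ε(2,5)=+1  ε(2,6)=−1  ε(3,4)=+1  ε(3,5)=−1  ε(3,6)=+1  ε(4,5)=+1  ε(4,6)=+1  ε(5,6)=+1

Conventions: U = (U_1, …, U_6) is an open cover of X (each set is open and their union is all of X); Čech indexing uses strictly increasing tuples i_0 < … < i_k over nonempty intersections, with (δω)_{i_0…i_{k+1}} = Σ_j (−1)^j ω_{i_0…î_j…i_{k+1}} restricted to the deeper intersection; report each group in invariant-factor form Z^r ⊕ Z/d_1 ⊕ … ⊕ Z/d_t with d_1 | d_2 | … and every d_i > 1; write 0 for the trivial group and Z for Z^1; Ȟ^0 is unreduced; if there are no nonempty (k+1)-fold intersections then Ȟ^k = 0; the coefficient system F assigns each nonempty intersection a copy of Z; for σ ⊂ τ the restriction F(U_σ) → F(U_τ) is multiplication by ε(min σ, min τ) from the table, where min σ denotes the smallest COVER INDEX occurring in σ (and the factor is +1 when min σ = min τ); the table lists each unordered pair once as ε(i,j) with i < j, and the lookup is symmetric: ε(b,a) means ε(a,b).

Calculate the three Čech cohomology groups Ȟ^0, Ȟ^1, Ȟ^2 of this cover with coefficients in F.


nonempty overlaps:
  U12={k} U16={j} U23={e} U34={n} U45={o} U56={i}
C dims 6,6; δ0: rk 5, SNF 1^5
degree 0: 6−5−0 = 1 → Ȟ^0 ≅ Z
degree 1: 6−0−5 = 1 → Ȟ^1 ≅ Z
degree 2: 0−0−0 = 0 → Ȟ^2 ≅ 0

Ȟ^0(U;F) ≅ Z, Ȟ^1(U;F) ≅ Z and Ȟ^2(U;F) ≅ 0


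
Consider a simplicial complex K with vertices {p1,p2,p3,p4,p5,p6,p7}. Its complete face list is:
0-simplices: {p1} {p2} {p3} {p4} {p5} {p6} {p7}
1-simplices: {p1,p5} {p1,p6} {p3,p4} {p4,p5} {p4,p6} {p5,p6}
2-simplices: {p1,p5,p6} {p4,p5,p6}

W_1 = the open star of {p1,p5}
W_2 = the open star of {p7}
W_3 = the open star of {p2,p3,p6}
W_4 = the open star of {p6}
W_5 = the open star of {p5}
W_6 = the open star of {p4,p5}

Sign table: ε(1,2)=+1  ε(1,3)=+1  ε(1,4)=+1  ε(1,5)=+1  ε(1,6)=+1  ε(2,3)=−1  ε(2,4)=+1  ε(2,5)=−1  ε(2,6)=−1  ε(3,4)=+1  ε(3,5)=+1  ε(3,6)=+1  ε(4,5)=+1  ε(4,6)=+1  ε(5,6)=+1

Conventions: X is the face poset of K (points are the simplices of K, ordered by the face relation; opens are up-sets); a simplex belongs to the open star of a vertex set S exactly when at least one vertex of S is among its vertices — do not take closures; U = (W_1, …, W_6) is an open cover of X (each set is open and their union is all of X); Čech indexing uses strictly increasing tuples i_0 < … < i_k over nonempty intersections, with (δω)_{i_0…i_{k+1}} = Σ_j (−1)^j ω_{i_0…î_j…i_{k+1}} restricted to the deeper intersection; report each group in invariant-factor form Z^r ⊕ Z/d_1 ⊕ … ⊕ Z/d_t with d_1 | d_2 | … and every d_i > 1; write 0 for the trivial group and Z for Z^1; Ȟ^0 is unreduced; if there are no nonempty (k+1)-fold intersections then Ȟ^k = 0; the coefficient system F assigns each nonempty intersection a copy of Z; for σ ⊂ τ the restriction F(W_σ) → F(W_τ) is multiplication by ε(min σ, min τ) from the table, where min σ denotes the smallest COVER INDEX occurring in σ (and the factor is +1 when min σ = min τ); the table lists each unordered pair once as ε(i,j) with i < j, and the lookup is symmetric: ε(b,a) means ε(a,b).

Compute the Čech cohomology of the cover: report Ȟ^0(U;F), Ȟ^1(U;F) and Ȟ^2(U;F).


Ȟ^0 = Z^2, Ȟ^1 = 0 and Ȟ^2 = 0

nonempty overlaps:
  W1={{p1},{p5},{p1,p5},{p1,p6},{p4,p5},{p5,p6},{p1,p5,p6},{p4,p5,p6}} W2={{p7}} W3={{p2},{p3},{p6},{p1,p6},{p3,p4},{p4,p6},{p5,p6},{p1,p5,p6},{p4,p5,p6}} W4={{p6},{p1,p6},{p4,p6},{p5,p6},{p1,p5,p6},{p4,p5,p6}} W5={{p5},{p1,p5},{p4,p5},{p5,p6},{p1,p5,p6},{p4,p5,p6}} W6={{p4},{p5},{p1,p5},{p3,p4},{p4,p5},{p4,p6},{p5,p6},{p1,p5,p6},{p4,p5,p6}}
  W13={{p1,p6},{p5,p6},{p1,p5,p6},{p4,p5,p6}} W14={{p1,p6},{p5,p6},{p1,p5,p6},{p4,p5,p6}} W15={{p5},{p1,p5},{p4,p5},{p5,p6},{p1,p5,p6},{p4,p5,p6}} W16={{p5},{p1,p5},{p4,p5},{p5,p6},{p1,p5,p6},{p4,p5,p6}} W34={{p6},{p1,p6},{p4,p6},{p5,p6},{p1,p5,p6},{p4,p5,p6}} W35={{p5,p6},{p1,p5,p6},{p4,p5,p6}} W36={{p3,p4},{p4,p6},{p5,p6},{p1,p5,p6},{p4,p5,p6}} W45={{p5,p6},{p1,p5,p6},{p4,p5,p6}} W46={{p4,p6},{p5,p6},{p1,p5,p6},{p4,p5,p6}} W56={{p5},{p1,p5},{p4,p5},{p5,p6},{p1,p5,p6},{p4,p5,p6}}
  W134={{p1,p6},{p5,p6},{p1,p5,p6},{p4,p5,p6}} W135={{p5,p6},{p1,p5,p6},{p4,p5,p6}} W136={{p5,p6},{p1,p5,p6},{p4,p5,p6}} W145={{p5,p6},{p1,p5,p6},{p4,p5,p6}} W146={{p5,p6},{p1,p5,p6},{p4,p5,p6}} W156={{p5},{p1,p5},{p4,p5},{p5,p6},{p1,p5,p6},{p4,p5,p6}} W345={{p5,p6},{p1,p5,p6},{p4,p5,p6}} W346={{p4,p6},{p5,p6},{p1,p5,p6},{p4,p5,p6}} W356={{p5,p6},{p1,p5,p6},{p4,p5,p6}} W456={{p5,p6},{p1,p5,p6},{p4,p5,p6}}
  W1345={{p5,p6},{p1,p5,p6},{p4,p5,p6}} W1346={{p5,p6},{p1,p5,p6},{p4,p5,p6}} W1356={{p5,p6},{p1,p5,p6},{p4,p5,p6}} W1456={{p5,p6},{p1,p5,p6},{p4,p5,p6}} W3456={{p5,p6},{p1,p5,p6},{p4,p5,p6}}
  W13456={{p5,p6},{p1,p5,p6},{p4,p5,p6}}
C dims 6,10,10,5; δ0: rk 4, SNF 1^4; δ1: rk 6, SNF 1^6; δ2: rk 4, SNF 1^4
degree 0: 6−4−0 = 2 → Ȟ^0 ≅ Z^2
degree 1: 10−6−4 = 0 → Ȟ^1 ≅ 0
degree 2: 10−4−6 = 0 → Ȟ^2 ≅ 0
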